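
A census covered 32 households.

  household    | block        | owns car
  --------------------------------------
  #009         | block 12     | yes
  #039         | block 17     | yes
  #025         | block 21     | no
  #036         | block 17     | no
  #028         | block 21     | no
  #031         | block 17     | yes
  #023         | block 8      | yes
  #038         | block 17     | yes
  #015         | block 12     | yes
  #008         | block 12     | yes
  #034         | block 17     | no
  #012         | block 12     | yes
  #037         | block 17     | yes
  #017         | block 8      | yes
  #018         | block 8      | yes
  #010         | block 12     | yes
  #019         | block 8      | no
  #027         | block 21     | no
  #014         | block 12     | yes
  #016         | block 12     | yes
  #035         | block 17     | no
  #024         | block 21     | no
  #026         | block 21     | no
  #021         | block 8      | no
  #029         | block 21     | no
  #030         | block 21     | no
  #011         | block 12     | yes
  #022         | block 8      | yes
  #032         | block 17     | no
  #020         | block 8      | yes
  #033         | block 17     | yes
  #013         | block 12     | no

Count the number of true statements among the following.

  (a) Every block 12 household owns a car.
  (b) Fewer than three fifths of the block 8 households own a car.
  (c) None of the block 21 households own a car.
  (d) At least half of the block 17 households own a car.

2

(a) block 12: |A| = 9, |A ∩ B| = 8; needs A ⊆ B, i.e. every element of A is in B (|A ∖ B| = 0) — false.
(b) block 8: |A| = 7, |A ∩ B| = 5; needs |A ∩ B| / |A| < 3/5 — false.
(c) block 21: |A| = 7, |A ∩ B| = 0; needs A ∩ B = ∅ (|A ∩ B| = 0) — true.
(d) block 17: |A| = 9, |A ∩ B| = 5; needs |A ∩ B| ≥ |A ∖ B| — true.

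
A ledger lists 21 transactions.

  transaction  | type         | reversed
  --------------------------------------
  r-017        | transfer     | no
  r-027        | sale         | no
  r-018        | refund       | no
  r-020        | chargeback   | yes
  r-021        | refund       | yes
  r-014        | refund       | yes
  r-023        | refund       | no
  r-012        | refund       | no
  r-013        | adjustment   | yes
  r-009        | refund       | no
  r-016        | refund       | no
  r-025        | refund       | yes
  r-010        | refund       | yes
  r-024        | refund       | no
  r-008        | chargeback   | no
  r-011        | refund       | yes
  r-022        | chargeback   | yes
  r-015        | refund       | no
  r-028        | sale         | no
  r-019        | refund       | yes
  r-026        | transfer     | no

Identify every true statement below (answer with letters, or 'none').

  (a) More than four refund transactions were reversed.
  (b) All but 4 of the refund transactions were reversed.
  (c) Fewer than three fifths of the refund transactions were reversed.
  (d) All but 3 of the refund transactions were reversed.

(a), (c)

|A| = 13, |A ∩ B| = 6, |A ∖ B| = 7.
(a) |A ∩ B| > 4: holds.
(b) |A ∖ B| = 4: fails.
(c) |A ∩ B| / |A| < 3/5: holds.
(d) |A ∖ B| = 3: fails.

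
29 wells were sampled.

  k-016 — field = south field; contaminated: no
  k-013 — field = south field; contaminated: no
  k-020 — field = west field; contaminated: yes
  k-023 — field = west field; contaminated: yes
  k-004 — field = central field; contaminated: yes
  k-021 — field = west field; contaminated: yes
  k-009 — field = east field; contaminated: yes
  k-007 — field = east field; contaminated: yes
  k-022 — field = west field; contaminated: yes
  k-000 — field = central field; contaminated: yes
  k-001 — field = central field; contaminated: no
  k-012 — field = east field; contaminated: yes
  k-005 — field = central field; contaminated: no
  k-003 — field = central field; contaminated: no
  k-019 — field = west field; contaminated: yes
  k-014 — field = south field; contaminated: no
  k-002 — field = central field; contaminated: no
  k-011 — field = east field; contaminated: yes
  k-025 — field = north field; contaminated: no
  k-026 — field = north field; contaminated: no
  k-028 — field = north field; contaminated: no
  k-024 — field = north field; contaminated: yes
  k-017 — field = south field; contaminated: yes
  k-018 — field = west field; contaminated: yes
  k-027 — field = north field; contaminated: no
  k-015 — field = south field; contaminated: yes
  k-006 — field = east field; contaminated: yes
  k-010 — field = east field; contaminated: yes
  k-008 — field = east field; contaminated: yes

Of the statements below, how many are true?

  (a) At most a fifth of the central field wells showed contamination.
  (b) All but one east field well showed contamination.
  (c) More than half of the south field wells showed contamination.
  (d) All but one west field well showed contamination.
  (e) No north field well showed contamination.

0

(a) central field: |A| = 6, |A ∩ B| = 2; needs |A ∩ B| / |A| ≤ 1/5 — false.
(b) east field: |A| = 7, |A ∩ B| = 7; needs |A ∖ B| = 1 — false.
(c) south field: |A| = 5, |A ∩ B| = 2; needs |A ∩ B| > |A ∖ B| — false.
(d) west field: |A| = 6, |A ∩ B| = 6; needs |A ∖ B| = 1 — false.
(e) north field: |A| = 5, |A ∩ B| = 1; needs A ∩ B = ∅ (|A ∩ B| = 0) — false.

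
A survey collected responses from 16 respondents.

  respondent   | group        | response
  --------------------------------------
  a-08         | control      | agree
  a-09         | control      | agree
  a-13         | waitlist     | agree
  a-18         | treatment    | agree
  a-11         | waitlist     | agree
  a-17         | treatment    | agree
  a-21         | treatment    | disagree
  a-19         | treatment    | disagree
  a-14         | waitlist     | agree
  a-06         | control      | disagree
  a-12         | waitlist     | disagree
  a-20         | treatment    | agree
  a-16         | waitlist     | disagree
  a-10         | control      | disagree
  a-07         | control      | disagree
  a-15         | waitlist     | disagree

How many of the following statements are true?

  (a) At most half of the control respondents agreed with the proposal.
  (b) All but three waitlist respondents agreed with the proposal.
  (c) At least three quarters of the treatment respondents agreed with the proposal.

(a) control: |A| = 5, |A ∩ B| = 2; needs |A ∩ B| ≤ |A ∖ B| — true.
(b) waitlist: |A| = 6, |A ∩ B| = 3; needs |A ∖ B| = 3 — true.
(c) treatment: |A| = 5, |A ∩ B| = 3; needs |A ∩ B| / |A| ≥ 3/4 — false.

2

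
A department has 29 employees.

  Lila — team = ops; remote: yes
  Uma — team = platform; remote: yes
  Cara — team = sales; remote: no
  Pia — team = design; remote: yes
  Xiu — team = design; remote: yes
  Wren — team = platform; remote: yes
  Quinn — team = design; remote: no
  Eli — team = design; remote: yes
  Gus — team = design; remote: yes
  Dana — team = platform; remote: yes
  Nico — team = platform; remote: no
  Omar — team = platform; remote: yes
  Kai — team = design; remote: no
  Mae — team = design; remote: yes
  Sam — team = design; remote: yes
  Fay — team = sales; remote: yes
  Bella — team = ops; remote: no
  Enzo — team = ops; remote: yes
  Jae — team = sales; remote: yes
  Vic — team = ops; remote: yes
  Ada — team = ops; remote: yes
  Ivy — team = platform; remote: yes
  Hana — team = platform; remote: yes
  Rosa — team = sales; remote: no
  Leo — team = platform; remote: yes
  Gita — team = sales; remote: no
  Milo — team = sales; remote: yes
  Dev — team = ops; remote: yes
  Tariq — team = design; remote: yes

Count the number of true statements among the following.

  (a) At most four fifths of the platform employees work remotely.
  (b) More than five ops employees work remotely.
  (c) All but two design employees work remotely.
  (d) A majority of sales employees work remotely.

1

(a) platform: |A| = 8, |A ∩ B| = 7; needs |A ∩ B| / |A| ≤ 4/5 — false.
(b) ops: |A| = 6, |A ∩ B| = 5; needs |A ∩ B| > 5 — false.
(c) design: |A| = 9, |A ∩ B| = 7; needs |A ∖ B| = 2 — true.
(d) sales: |A| = 6, |A ∩ B| = 3; needs |A ∩ B| > |A ∖ B| — false.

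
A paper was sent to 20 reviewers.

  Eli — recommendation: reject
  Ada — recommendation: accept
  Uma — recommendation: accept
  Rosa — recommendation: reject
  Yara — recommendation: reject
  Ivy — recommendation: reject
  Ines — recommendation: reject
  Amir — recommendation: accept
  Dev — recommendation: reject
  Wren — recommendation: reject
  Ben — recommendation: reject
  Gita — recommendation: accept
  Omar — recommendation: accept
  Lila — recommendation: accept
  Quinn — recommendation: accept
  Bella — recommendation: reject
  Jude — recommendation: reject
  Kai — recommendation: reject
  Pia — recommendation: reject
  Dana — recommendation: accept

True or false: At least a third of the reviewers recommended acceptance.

True

The determiner here denotes the relation: |A ∩ B| / |A| ≥ 1/3.
|A| = 20, |A ∩ B| = 8, |A ∖ B| = 12.
|A ∩ B|/|A| = 8/20, so the statement is true.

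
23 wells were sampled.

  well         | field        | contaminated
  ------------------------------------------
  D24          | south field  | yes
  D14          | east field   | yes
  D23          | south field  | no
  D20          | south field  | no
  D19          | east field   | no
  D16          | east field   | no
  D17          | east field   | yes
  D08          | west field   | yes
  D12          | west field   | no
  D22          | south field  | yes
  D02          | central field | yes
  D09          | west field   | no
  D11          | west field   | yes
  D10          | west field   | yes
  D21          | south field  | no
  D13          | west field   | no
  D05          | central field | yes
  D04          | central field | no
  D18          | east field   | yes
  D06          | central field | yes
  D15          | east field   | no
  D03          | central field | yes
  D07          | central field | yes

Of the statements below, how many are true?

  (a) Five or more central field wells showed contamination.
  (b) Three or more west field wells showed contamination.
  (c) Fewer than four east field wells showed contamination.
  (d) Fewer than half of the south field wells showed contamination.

(a) central field: |A| = 6, |A ∩ B| = 5; needs |A ∩ B| ≥ 5 — true.
(b) west field: |A| = 6, |A ∩ B| = 3; needs |A ∩ B| ≥ 3 — true.
(c) east field: |A| = 6, |A ∩ B| = 3; needs |A ∩ B| < 4 — true.
(d) south field: |A| = 5, |A ∩ B| = 2; needs |A ∩ B| < |A ∖ B| — true.

4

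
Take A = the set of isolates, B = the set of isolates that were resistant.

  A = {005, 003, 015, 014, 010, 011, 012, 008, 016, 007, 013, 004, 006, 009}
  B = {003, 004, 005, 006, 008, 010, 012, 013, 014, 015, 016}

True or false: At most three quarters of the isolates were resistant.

'At most three quarters of the isolates were resistant' holds iff |A ∩ B| / |A| ≤ 3/4.
A (the restrictor) = {005, 003, 015, 014, 010, 011, 012, 008, 016, 007, 013, 004, 006, 009}, |A| = 14.
A ∩ B = {005, 003, 015, 014, 010, 012, 008, 016, 013, 004, 006}, so |A ∩ B| = 11.
A ∖ B = {011, 007, 009}, so |A ∖ B| = 3.
|A ∩ B|/|A| = 11/14, so the statement is false.

False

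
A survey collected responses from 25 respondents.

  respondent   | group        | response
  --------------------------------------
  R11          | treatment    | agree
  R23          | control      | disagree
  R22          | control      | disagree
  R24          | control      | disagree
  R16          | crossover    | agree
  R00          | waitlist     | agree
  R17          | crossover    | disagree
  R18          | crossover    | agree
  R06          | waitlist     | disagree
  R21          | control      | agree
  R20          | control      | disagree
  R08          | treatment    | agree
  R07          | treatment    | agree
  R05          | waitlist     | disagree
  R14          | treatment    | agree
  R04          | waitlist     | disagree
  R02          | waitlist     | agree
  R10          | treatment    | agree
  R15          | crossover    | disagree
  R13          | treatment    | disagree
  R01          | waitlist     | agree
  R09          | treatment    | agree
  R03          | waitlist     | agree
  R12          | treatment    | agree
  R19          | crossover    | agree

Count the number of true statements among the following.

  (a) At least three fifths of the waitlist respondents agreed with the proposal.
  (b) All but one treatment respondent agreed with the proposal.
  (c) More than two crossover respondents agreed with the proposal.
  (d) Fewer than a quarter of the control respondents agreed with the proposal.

(a) waitlist: |A| = 7, |A ∩ B| = 4; needs |A ∩ B| / |A| ≥ 3/5 — false.
(b) treatment: |A| = 8, |A ∩ B| = 7; needs |A ∖ B| = 1 — true.
(c) crossover: |A| = 5, |A ∩ B| = 3; needs |A ∩ B| > 2 — true.
(d) control: |A| = 5, |A ∩ B| = 1; needs |A ∩ B| / |A| < 1/4 — true.

3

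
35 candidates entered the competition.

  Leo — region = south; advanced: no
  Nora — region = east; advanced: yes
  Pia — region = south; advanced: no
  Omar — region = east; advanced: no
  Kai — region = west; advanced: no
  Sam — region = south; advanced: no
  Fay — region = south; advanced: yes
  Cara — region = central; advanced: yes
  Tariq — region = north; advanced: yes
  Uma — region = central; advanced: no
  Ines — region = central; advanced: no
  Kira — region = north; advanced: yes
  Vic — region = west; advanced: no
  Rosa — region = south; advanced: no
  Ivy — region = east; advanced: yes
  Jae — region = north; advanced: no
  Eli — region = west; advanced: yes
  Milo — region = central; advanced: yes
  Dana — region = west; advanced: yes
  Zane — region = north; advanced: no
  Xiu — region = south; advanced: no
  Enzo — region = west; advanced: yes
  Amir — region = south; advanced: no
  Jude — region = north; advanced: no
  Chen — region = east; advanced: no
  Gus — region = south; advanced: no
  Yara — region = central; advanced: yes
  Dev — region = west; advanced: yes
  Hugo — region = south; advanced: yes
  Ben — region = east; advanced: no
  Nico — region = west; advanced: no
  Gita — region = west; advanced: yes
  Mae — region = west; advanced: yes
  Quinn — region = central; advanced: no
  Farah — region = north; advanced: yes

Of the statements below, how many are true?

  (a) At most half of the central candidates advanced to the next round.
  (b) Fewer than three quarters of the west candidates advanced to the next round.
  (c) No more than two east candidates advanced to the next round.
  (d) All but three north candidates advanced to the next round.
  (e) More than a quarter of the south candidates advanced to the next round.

(a) central: |A| = 6, |A ∩ B| = 3; needs |A ∩ B| ≤ |A ∖ B| — true.
(b) west: |A| = 9, |A ∩ B| = 6; needs |A ∩ B| / |A| < 3/4 — true.
(c) east: |A| = 5, |A ∩ B| = 2; needs |A ∩ B| ≤ 2 — true.
(d) north: |A| = 6, |A ∩ B| = 3; needs |A ∖ B| = 3 — true.
(e) south: |A| = 9, |A ∩ B| = 2; needs |A ∩ B| / |A| > 1/4 — false.

4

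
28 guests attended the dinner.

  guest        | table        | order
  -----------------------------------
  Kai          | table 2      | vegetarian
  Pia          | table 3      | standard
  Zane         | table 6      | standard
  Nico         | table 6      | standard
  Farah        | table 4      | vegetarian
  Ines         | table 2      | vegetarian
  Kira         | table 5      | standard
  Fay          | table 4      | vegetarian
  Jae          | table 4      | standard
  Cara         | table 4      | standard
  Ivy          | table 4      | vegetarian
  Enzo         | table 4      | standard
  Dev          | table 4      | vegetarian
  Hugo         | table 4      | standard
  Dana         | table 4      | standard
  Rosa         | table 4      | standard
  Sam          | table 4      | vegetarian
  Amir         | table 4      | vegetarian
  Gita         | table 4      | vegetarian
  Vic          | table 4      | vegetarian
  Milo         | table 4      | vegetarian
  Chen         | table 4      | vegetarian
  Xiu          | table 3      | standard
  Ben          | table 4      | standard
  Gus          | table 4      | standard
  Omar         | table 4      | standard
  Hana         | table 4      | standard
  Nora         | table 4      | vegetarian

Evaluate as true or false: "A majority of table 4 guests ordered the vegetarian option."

The determiner here denotes the relation: |A ∩ B| > |A ∖ B|.
|A| = 21, |A ∩ B| = 11, |A ∖ B| = 10.
11 > 10, so the statement is true.

True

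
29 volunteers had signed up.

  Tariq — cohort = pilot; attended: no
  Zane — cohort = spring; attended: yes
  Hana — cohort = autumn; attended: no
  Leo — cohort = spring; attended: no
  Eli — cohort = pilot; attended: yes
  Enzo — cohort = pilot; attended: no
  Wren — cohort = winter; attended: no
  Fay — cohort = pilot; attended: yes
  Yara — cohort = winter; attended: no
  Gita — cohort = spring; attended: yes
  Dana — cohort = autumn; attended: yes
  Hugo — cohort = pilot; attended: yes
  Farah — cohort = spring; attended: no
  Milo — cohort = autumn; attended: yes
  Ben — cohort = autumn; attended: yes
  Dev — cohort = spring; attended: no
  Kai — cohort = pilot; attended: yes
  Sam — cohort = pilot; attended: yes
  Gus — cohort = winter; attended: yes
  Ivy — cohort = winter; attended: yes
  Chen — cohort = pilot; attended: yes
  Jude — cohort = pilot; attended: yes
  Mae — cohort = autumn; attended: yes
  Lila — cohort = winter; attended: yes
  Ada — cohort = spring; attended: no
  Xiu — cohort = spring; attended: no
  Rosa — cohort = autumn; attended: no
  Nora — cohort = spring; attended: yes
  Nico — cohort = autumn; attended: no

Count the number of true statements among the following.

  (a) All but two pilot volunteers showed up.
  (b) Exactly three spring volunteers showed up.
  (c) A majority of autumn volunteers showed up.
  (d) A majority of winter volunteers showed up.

4

(a) pilot: |A| = 9, |A ∩ B| = 7; needs |A ∖ B| = 2 — true.
(b) spring: |A| = 8, |A ∩ B| = 3; needs |A ∩ B| = 3 — true.
(c) autumn: |A| = 7, |A ∩ B| = 4; needs |A ∩ B| > |A ∖ B| — true.
(d) winter: |A| = 5, |A ∩ B| = 3; needs |A ∩ B| > |A ∖ B| — true.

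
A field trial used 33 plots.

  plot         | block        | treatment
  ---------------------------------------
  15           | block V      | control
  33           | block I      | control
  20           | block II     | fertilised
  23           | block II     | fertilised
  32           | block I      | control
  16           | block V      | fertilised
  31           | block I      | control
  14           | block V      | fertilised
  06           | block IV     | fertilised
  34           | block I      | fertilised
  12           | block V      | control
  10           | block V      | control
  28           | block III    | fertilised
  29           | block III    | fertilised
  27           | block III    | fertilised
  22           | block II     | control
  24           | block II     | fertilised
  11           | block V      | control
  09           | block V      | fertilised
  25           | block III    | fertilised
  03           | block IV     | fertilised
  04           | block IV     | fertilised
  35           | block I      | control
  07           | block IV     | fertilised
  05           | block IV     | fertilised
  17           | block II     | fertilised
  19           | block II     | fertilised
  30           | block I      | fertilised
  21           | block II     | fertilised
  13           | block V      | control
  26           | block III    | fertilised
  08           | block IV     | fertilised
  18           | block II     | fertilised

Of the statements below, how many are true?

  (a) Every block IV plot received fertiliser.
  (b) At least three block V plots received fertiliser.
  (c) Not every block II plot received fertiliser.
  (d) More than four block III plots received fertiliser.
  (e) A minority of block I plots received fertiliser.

(a) block IV: |A| = 6, |A ∩ B| = 6; needs A ⊆ B, i.e. every element of A is in B (|A ∖ B| = 0) — true.
(b) block V: |A| = 8, |A ∩ B| = 3; needs |A ∩ B| ≥ 3 — true.
(c) block II: |A| = 8, |A ∩ B| = 7; needs A ⊄ B (|A ∖ B| ≥ 1) — true.
(d) block III: |A| = 5, |A ∩ B| = 5; needs |A ∩ B| > 4 — true.
(e) block I: |A| = 6, |A ∩ B| = 2; needs |A ∩ B| < |A ∖ B| — true.

5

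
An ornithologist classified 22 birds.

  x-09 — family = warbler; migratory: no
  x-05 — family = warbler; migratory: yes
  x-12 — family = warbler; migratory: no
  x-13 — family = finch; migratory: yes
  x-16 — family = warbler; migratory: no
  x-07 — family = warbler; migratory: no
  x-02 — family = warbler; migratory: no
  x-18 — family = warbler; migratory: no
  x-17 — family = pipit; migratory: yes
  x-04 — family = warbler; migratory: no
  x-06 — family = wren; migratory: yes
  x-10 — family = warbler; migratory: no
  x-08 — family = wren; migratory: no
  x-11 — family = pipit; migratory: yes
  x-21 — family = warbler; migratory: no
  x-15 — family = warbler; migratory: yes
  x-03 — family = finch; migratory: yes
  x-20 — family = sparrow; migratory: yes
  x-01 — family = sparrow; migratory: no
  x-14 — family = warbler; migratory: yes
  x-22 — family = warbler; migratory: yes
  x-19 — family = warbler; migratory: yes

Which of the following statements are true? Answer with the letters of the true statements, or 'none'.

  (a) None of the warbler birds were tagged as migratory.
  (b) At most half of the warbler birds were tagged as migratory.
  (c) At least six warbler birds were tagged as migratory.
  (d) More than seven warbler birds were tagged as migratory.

|A| = 14, |A ∩ B| = 5, |A ∖ B| = 9.
(a) A ∩ B = ∅ (|A ∩ B| = 0): fails.
(b) |A ∩ B| ≤ |A ∖ B|: holds.
(c) |A ∩ B| ≥ 6: fails.
(d) |A ∩ B| > 7: fails.

(b)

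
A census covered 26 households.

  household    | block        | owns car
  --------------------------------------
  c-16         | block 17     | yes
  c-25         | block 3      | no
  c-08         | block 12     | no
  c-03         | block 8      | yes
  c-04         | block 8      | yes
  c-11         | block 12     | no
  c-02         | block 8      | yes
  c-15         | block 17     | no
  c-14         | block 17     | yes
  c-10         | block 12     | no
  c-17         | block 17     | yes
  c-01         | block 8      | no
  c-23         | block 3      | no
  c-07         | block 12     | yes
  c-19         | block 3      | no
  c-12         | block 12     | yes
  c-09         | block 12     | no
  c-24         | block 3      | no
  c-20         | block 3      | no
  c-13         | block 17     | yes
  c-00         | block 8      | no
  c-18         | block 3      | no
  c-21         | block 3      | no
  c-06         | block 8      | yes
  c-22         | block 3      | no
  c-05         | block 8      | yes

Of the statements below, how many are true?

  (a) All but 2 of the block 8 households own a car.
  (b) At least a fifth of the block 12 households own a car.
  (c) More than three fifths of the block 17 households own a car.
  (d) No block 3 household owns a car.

(a) block 8: |A| = 7, |A ∩ B| = 5; needs |A ∖ B| = 2 — true.
(b) block 12: |A| = 6, |A ∩ B| = 2; needs |A ∩ B| / |A| ≥ 1/5 — true.
(c) block 17: |A| = 5, |A ∩ B| = 4; needs |A ∩ B| / |A| > 3/5 — true.
(d) block 3: |A| = 8, |A ∩ B| = 0; needs A ∩ B = ∅ (|A ∩ B| = 0) — true.

4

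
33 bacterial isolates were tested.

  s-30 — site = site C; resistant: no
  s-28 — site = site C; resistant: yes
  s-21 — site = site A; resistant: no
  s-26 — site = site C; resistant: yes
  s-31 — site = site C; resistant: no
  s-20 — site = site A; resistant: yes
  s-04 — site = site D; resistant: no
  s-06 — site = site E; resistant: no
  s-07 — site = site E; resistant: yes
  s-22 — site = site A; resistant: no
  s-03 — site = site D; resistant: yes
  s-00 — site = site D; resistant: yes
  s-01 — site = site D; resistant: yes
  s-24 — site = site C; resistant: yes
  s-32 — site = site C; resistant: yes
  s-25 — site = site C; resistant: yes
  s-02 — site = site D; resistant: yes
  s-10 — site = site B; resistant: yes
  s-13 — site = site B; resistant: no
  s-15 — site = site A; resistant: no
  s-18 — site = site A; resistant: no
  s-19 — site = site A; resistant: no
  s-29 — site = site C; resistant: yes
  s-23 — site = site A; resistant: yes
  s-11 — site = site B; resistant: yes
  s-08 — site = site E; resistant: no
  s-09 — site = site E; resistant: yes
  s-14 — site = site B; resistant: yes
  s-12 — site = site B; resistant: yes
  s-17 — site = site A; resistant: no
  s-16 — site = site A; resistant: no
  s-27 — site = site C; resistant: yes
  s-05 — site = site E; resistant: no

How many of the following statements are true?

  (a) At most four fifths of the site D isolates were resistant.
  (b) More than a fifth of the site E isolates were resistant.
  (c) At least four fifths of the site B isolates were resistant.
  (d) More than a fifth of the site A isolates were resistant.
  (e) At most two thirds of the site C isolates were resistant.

(a) site D: |A| = 5, |A ∩ B| = 4; needs |A ∩ B| / |A| ≤ 4/5 — true.
(b) site E: |A| = 5, |A ∩ B| = 2; needs |A ∩ B| / |A| > 1/5 — true.
(c) site B: |A| = 5, |A ∩ B| = 4; needs |A ∩ B| / |A| ≥ 4/5 — true.
(d) site A: |A| = 9, |A ∩ B| = 2; needs |A ∩ B| / |A| > 1/5 — true.
(e) site C: |A| = 9, |A ∩ B| = 7; needs |A ∩ B| / |A| ≤ 2/3 — false.

4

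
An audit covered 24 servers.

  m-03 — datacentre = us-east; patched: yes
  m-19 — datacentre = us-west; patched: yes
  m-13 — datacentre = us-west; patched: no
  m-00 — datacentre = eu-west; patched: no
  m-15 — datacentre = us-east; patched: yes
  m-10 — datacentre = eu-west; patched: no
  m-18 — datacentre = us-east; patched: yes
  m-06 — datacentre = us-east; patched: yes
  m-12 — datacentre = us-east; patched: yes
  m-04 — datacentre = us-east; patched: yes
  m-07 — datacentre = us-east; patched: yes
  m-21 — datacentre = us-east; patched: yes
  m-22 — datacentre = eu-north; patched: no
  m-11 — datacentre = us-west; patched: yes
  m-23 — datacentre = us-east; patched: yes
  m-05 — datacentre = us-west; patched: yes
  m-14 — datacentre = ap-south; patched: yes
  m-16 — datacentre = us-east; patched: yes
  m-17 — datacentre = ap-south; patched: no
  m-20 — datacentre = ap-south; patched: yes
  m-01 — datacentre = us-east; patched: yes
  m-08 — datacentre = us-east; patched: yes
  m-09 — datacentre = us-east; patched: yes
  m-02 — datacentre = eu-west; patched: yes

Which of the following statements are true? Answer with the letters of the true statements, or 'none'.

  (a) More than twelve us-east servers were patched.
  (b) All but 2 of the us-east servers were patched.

(a)

|A| = 13, |A ∩ B| = 13, |A ∖ B| = 0.
(a) |A ∩ B| > 12: holds.
(b) |A ∖ B| = 2: fails.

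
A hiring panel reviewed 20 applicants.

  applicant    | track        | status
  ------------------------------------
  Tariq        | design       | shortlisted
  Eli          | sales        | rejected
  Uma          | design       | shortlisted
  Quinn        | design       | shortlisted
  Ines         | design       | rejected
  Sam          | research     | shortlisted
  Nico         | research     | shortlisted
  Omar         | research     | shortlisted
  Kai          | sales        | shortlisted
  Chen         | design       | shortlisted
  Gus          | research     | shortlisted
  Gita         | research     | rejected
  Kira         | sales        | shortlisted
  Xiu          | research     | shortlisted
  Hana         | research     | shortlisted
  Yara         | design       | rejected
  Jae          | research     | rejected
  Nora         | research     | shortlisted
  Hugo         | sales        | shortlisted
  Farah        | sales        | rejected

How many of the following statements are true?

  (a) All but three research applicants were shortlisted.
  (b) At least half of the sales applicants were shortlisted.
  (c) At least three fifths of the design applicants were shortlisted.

2

(a) research: |A| = 9, |A ∩ B| = 7; needs |A ∖ B| = 3 — false.
(b) sales: |A| = 5, |A ∩ B| = 3; needs |A ∩ B| ≥ |A ∖ B| — true.
(c) design: |A| = 6, |A ∩ B| = 4; needs |A ∩ B| / |A| ≥ 3/5 — true.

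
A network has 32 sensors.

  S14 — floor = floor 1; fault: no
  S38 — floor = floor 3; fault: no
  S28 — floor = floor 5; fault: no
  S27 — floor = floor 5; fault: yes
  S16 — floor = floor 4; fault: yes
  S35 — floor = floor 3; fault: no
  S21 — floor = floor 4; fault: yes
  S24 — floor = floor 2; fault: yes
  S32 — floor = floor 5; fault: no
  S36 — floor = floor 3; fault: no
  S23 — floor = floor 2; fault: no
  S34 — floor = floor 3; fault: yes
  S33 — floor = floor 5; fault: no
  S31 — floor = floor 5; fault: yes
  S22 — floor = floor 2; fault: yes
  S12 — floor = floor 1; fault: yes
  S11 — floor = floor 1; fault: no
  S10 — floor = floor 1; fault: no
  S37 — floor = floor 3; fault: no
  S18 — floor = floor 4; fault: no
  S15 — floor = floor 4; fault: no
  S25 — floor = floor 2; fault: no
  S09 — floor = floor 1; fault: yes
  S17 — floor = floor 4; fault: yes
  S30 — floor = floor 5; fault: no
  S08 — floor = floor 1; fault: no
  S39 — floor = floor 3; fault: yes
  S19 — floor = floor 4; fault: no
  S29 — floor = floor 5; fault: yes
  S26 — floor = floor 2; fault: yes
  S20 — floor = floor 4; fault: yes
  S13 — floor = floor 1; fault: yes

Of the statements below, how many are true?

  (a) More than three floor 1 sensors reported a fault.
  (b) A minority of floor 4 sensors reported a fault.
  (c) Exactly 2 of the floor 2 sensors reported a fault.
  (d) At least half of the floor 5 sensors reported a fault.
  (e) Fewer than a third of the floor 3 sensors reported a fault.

0

(a) floor 1: |A| = 7, |A ∩ B| = 3; needs |A ∩ B| > 3 — false.
(b) floor 4: |A| = 7, |A ∩ B| = 4; needs |A ∩ B| < |A ∖ B| — false.
(c) floor 2: |A| = 5, |A ∩ B| = 3; needs |A ∩ B| = 2 — false.
(d) floor 5: |A| = 7, |A ∩ B| = 3; needs |A ∩ B| ≥ |A ∖ B| — false.
(e) floor 3: |A| = 6, |A ∩ B| = 2; needs |A ∩ B| / |A| < 1/3 — false.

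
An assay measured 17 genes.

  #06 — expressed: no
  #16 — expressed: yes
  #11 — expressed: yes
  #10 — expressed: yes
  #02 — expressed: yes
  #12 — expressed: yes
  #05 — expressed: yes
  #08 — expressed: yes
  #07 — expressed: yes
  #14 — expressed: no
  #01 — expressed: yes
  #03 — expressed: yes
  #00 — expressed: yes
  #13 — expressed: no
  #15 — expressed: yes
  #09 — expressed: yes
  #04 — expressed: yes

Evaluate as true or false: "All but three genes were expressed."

Truth condition: |A ∖ B| = 3.
|A| = 17, |A ∩ B| = 14, |A ∖ B| = 3.
|A ∖ B| = 3, so the statement is true.

True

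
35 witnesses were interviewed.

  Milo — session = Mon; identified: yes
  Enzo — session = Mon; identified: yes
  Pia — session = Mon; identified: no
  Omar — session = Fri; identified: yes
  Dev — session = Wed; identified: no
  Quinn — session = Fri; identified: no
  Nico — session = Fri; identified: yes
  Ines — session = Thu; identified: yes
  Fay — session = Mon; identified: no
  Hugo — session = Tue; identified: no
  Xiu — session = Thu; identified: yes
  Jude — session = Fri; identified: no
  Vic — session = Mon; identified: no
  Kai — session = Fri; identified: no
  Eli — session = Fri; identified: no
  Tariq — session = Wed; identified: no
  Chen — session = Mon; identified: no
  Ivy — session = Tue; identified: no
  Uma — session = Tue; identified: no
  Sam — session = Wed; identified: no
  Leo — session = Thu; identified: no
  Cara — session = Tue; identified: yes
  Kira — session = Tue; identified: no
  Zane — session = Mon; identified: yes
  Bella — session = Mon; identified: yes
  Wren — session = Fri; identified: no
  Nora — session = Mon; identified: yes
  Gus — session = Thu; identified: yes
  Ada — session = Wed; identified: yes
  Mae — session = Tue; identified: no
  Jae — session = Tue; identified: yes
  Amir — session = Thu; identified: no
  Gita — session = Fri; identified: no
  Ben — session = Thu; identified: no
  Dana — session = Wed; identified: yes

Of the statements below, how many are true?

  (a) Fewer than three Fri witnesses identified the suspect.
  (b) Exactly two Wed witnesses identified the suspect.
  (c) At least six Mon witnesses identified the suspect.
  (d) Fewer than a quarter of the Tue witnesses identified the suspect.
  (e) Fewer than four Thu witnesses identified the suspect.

3

(a) Fri: |A| = 8, |A ∩ B| = 2; needs |A ∩ B| < 3 — true.
(b) Wed: |A| = 5, |A ∩ B| = 2; needs |A ∩ B| = 2 — true.
(c) Mon: |A| = 9, |A ∩ B| = 5; needs |A ∩ B| ≥ 6 — false.
(d) Tue: |A| = 7, |A ∩ B| = 2; needs |A ∩ B| / |A| < 1/4 — false.
(e) Thu: |A| = 6, |A ∩ B| = 3; needs |A ∩ B| < 4 — true.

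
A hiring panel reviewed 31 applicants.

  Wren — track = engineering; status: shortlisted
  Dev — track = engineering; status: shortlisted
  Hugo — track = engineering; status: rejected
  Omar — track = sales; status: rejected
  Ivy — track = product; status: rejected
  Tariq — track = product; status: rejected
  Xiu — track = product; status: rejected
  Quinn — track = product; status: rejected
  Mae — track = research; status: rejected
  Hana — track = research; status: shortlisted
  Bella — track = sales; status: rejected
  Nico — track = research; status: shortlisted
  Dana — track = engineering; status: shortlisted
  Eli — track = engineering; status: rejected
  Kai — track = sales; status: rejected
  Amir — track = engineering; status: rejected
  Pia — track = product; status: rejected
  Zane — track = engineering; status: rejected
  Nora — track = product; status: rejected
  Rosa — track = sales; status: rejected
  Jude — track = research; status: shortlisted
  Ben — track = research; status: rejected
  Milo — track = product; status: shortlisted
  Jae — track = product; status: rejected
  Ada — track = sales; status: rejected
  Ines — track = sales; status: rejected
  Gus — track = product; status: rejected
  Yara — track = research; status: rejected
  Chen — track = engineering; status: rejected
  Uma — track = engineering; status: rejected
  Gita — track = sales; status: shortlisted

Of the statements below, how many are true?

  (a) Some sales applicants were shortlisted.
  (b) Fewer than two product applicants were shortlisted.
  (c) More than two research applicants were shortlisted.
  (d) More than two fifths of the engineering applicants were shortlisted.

3

(a) sales: |A| = 7, |A ∩ B| = 1; needs A ∩ B ≠ ∅ (|A ∩ B| ≥ 1) — true.
(b) product: |A| = 9, |A ∩ B| = 1; needs |A ∩ B| < 2 — true.
(c) research: |A| = 6, |A ∩ B| = 3; needs |A ∩ B| > 2 — true.
(d) engineering: |A| = 9, |A ∩ B| = 3; needs |A ∩ B| / |A| > 2/5 — false.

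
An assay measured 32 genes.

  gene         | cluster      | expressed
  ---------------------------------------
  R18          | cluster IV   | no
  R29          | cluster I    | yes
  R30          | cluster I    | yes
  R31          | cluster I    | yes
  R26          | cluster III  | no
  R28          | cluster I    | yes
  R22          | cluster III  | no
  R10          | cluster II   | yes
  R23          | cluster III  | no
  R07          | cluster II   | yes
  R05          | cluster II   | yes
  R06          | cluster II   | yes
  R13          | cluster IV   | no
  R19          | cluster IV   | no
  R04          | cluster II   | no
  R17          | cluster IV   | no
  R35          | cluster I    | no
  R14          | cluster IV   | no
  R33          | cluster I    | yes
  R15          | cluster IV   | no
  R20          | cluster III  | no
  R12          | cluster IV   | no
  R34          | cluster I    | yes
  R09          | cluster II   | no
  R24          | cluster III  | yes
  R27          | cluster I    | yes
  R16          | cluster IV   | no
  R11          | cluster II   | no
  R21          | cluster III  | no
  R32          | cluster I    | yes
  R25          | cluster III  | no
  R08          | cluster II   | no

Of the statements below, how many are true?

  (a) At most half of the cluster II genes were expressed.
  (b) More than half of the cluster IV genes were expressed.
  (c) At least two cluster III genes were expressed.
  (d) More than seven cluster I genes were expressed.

(a) cluster II: |A| = 8, |A ∩ B| = 4; needs |A ∩ B| ≤ |A ∖ B| — true.
(b) cluster IV: |A| = 8, |A ∩ B| = 0; needs |A ∩ B| > |A ∖ B| — false.
(c) cluster III: |A| = 7, |A ∩ B| = 1; needs |A ∩ B| ≥ 2 — false.
(d) cluster I: |A| = 9, |A ∩ B| = 8; needs |A ∩ B| > 7 — true.

2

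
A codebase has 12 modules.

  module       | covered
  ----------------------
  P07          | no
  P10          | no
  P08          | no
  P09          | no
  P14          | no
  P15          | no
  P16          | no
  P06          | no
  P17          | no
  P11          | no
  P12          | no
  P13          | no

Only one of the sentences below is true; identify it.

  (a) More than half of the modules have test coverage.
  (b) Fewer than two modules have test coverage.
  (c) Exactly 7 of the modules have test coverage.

|A| = 12, |A ∩ B| = 0, |A ∖ B| = 12.
(a) requires |A ∩ B| > |A ∖ B|: false.
(b) requires |A ∩ B| < 2: true.
(c) requires |A ∩ B| = 7: false.

(b)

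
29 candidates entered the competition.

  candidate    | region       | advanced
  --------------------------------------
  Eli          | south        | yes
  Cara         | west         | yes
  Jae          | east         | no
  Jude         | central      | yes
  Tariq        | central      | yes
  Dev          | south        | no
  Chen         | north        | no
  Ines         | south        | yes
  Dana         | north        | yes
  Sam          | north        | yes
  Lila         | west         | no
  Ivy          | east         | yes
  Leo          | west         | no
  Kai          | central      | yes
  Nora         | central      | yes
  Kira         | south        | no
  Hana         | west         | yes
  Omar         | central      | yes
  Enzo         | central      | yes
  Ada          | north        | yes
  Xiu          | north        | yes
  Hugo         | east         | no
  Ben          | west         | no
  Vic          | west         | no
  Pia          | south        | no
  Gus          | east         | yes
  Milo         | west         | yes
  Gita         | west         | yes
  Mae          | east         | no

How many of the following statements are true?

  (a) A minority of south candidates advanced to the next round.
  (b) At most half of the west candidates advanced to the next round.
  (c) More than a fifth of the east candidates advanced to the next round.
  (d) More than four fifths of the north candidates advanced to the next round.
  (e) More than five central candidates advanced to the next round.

4

(a) south: |A| = 5, |A ∩ B| = 2; needs |A ∩ B| < |A ∖ B| — true.
(b) west: |A| = 8, |A ∩ B| = 4; needs |A ∩ B| ≤ |A ∖ B| — true.
(c) east: |A| = 5, |A ∩ B| = 2; needs |A ∩ B| / |A| > 1/5 — true.
(d) north: |A| = 5, |A ∩ B| = 4; needs |A ∩ B| / |A| > 4/5 — false.
(e) central: |A| = 6, |A ∩ B| = 6; needs |A ∩ B| > 5 — true.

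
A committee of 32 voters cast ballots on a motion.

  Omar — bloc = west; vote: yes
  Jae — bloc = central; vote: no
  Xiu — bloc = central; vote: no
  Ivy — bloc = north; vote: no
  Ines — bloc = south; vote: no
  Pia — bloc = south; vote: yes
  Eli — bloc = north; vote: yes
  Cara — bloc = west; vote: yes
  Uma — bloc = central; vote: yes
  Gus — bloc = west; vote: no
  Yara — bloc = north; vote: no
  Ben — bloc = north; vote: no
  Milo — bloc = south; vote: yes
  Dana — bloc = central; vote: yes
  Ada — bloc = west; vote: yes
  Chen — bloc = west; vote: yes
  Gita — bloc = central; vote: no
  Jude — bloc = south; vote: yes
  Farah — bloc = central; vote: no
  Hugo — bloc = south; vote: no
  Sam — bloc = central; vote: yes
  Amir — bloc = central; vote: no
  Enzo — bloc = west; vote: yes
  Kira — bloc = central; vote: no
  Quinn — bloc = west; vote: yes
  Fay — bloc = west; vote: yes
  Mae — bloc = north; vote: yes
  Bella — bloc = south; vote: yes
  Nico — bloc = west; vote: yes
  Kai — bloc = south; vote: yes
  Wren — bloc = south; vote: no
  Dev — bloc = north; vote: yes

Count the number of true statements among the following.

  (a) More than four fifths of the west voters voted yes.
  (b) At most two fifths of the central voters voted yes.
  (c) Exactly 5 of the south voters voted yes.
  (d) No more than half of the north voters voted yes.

4

(a) west: |A| = 9, |A ∩ B| = 8; needs |A ∩ B| / |A| > 4/5 — true.
(b) central: |A| = 9, |A ∩ B| = 3; needs |A ∩ B| / |A| ≤ 2/5 — true.
(c) south: |A| = 8, |A ∩ B| = 5; needs |A ∩ B| = 5 — true.
(d) north: |A| = 6, |A ∩ B| = 3; needs |A ∩ B| ≤ |A ∖ B| — true.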